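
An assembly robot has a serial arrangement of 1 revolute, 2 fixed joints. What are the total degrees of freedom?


Given: serial robot with 1 revolute, 2 fixed joints
DOF contribution per joint type: revolute=1, prismatic=1, spherical=3, fixed=0
DOF = 1*1 + 2*0
DOF = 1

1


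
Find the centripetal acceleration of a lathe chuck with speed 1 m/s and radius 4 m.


Given: v = 1 m/s, r = 4 m
Using a_c = v^2 / r
a_c = 1^2 / 4
a_c = 1 / 4
a_c = 1/4 m/s^2

1/4 m/s^2


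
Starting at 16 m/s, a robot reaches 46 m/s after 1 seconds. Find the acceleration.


Given: initial velocity v0 = 16 m/s, final velocity v = 46 m/s, time t = 1 s
Using a = (v - v0) / t
a = (46 - 16) / 1
a = 30 / 1
a = 30 m/s^2

30 m/s^2


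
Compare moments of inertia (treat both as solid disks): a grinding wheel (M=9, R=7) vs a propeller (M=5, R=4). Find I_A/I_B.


Given: M1=9 kg, R1=7 m, M2=5 kg, R2=4 m
For a disk: I = (1/2)*M*R^2, so I_A/I_B = (M1*R1^2)/(M2*R2^2)
M1*R1^2 = 9*49 = 441
M2*R2^2 = 5*16 = 80
I_A/I_B = 441/80 = 441/80

441/80


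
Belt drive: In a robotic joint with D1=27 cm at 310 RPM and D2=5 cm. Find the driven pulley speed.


Given: D1 = 27 cm, w1 = 310 RPM, D2 = 5 cm
Using D1*w1 = D2*w2
w2 = D1*w1 / D2
w2 = 27*310 / 5
w2 = 8370 / 5
w2 = 1674 RPM

1674 RPM


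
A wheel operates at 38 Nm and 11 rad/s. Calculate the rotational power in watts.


Given: tau = 38 Nm, omega = 11 rad/s
Using P = tau * omega
P = 38 * 11
P = 418 W

418 W


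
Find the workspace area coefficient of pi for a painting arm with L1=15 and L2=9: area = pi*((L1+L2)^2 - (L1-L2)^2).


Given: L1 = 15, L2 = 9
(L1+L2)^2 = (24)^2 = 576
(L1-L2)^2 = (6)^2 = 36
Difference = 576 - 36 = 540
This equals 4*L1*L2 = 4*15*9 = 540
Workspace area = 540*pi

540


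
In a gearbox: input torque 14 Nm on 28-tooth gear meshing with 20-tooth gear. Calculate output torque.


Given: N1 = 28, N2 = 20, T1 = 14 Nm
Using T2/T1 = N2/N1
T2 = T1 * N2 / N1
T2 = 14 * 20 / 28
T2 = 280 / 28
T2 = 10 Nm

10 Nm


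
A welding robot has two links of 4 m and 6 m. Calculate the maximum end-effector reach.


Given: L1 = 4 m, L2 = 6 m
For a 2-link planar arm, max reach = L1 + L2 (fully extended)
Max reach = 4 + 6
Max reach = 10 m

10 m


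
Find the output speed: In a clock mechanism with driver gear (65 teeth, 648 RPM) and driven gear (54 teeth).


Given: N1 = 65 teeth, w1 = 648 RPM, N2 = 54 teeth
Using N1*w1 = N2*w2
w2 = N1*w1 / N2
w2 = 65*648 / 54
w2 = 42120 / 54
w2 = 780 RPM

780 RPM


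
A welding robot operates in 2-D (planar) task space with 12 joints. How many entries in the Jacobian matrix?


Given: task space dimension = 2, joints = 12
Jacobian is a 2 x 12 matrix
Total entries = rows * columns
Total = 2 * 12
Total = 24

24


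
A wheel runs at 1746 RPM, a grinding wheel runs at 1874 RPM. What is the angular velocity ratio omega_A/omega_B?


Given: RPM_A = 1746, RPM_B = 1874
omega = 2*pi*RPM/60, so omega_A/omega_B = RPM_A / RPM_B
omega_A/omega_B = 1746 / 1874
omega_A/omega_B = 873/937

873/937


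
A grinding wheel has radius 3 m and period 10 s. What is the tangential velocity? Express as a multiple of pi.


Given: radius r = 3 m, period T = 10 s
Using v = 2*pi*r / T
v = 2*pi*3 / 10
v = 6*pi / 10
v = 3/5*pi m/s

3/5*pi m/s


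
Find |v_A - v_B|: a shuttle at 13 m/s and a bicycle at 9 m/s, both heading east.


Given: v_A = 13 m/s east, v_B = 9 m/s east
Both move in the same direction; relative speed = |v_A - v_B|
|13 - 9| = |4|
= 4 m/s

4 m/s


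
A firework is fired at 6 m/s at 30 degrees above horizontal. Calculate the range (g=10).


Given: v0 = 6 m/s, theta = 30 deg, g = 10 m/s^2
sin(2*30) = sin(60) = sqrt(3)/2
Using R = v0^2 * sin(2*theta) / g
R = 6^2 * (sqrt(3)/2) / 10
R = 36 * sqrt(3) / 20
R = 9/5*sqrt(3) m

9/5*sqrt(3) m


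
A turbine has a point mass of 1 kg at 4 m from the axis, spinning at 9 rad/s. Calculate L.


Given: m = 1 kg, r = 4 m, omega = 9 rad/s
For a point mass: I = m*r^2
I = 1*4^2 = 1*16 = 16
L = I*omega = 16*9
L = 144 kg*m^2/s

144 kg*m^2/s


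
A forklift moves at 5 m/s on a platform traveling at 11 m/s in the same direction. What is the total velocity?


Given: object velocity = 5 m/s, platform velocity = 11 m/s (same direction)
Using classical velocity addition: v_total = v_object + v_platform
v_total = 5 + 11
v_total = 16 m/s

16 m/s


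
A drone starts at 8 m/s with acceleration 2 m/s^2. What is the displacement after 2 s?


Given: v0 = 8 m/s, a = 2 m/s^2, t = 2 s
Using s = v0*t + (1/2)*a*t^2
s = 8*2 + (1/2)*2*2^2
s = 16 + (1/2)*8
s = 16 + 4
s = 20

20 m


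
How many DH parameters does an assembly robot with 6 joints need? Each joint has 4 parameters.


Given: 6 joints, 4 DH parameters per joint (d, theta, a, alpha)
Total DH parameters = number_of_joints * 4
Total = 6 * 4
Total = 24

24


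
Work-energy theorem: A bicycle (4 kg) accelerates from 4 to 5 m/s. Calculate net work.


Given: m = 4 kg, v0 = 4 m/s, v = 5 m/s
Using W = (1/2)*m*(v^2 - v0^2)
v^2 = 5^2 = 25
v0^2 = 4^2 = 16
v^2 - v0^2 = 25 - 16 = 9
W = (1/2)*4*9 = 18 J

18 J


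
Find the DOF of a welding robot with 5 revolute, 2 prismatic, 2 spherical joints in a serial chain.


Given: serial robot with 5 revolute, 2 prismatic, 2 spherical joints
DOF contribution per joint type: revolute=1, prismatic=1, spherical=3, fixed=0
DOF = 5*1 + 2*1 + 2*3
DOF = 13

13


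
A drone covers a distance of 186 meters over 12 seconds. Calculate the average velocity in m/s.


Given: distance d = 186 m, time t = 12 s
Using v = d / t
v = 186 / 12
v = 31/2 m/s

31/2 m/s


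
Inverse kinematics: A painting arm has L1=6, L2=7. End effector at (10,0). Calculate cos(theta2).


Given: L1 = 6, L2 = 7, target (x, y) = (10, 0)
Using cos(theta2) = (x^2 + y^2 - L1^2 - L2^2) / (2*L1*L2)
x^2 + y^2 = 10^2 + 0 = 100
L1^2 + L2^2 = 36 + 49 = 85
Numerator = 100 - 85 = 15
Denominator = 2*6*7 = 84
cos(theta2) = 15/84 = 5/28

5/28


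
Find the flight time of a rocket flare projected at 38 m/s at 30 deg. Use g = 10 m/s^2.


Given: v0 = 38 m/s, theta = 30 deg, g = 10 m/s^2
sin(30) = 1/2
Using T = 2*v0*sin(theta) / g
T = 2*38*1/2 / 10
T = 38 / 10
T = 19/5 s

19/5 s


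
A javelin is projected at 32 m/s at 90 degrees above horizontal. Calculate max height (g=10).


Given: v0 = 32 m/s, theta = 90 deg, g = 10 m/s^2
sin^2(90) = 1
Using H = v0^2 * sin^2(theta) / (2*g)
H = 32^2 * 1 / (2*10)
H = 1024 * 1 / 20
H = 1024 / 20
H = 256/5 m

256/5 m


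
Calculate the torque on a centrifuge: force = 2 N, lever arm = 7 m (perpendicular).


Given: F = 2 N, r = 7 m, angle = 90 deg (perpendicular)
Using tau = F * r * sin(90)
sin(90) = 1
tau = 2 * 7 * 1
tau = 14 Nm

14 Nm


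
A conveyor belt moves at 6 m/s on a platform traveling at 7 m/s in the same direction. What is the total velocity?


Given: object velocity = 6 m/s, platform velocity = 7 m/s (same direction)
Using classical velocity addition: v_total = v_object + v_platform
v_total = 6 + 7
v_total = 13 m/s

13 m/s


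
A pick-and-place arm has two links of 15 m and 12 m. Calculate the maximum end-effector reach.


Given: L1 = 15 m, L2 = 12 m
For a 2-link planar arm, max reach = L1 + L2 (fully extended)
Max reach = 15 + 12
Max reach = 27 m

27 m


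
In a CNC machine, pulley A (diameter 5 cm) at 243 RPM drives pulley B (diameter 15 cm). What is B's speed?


Given: D1 = 5 cm, w1 = 243 RPM, D2 = 15 cm
Using D1*w1 = D2*w2
w2 = D1*w1 / D2
w2 = 5*243 / 15
w2 = 1215 / 15
w2 = 81 RPM

81 RPM


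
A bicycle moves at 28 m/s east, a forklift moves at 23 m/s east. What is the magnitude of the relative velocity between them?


Given: v_A = 28 m/s east, v_B = 23 m/s east
Both move in the same direction; relative speed = |v_A - v_B|
|28 - 23| = |5|
= 5 m/s

5 m/s


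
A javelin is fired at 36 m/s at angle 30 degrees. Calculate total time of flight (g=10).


Given: v0 = 36 m/s, theta = 30 deg, g = 10 m/s^2
sin(30) = 1/2
Using T = 2*v0*sin(theta) / g
T = 2*36*1/2 / 10
T = 36 / 10
T = 18/5 s

18/5 s


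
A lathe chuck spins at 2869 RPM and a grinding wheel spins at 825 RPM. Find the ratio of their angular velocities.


Given: RPM_A = 2869, RPM_B = 825
omega = 2*pi*RPM/60, so omega_A/omega_B = RPM_A / RPM_B
omega_A/omega_B = 2869 / 825
omega_A/omega_B = 2869/825

2869/825


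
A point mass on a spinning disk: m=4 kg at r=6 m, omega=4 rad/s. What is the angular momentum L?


Given: m = 4 kg, r = 6 m, omega = 4 rad/s
For a point mass: I = m*r^2
I = 4*6^2 = 4*36 = 144
L = I*omega = 144*4
L = 576 kg*m^2/s

576 kg*m^2/s


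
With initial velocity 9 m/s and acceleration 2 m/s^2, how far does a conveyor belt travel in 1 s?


Given: v0 = 9 m/s, a = 2 m/s^2, t = 1 s
Using s = v0*t + (1/2)*a*t^2
s = 9*1 + (1/2)*2*1^2
s = 9 + (1/2)*2
s = 9 + 1
s = 10

10 m


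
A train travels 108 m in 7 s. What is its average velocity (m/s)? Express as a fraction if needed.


Given: distance d = 108 m, time t = 7 s
Using v = d / t
v = 108 / 7
v = 108/7 m/s

108/7 m/s


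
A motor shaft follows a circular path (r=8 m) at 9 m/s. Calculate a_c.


Given: v = 9 m/s, r = 8 m
Using a_c = v^2 / r
a_c = 9^2 / 8
a_c = 81 / 8
a_c = 81/8 m/s^2

81/8 m/s^2


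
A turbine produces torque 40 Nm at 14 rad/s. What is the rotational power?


Given: tau = 40 Nm, omega = 14 rad/s
Using P = tau * omega
P = 40 * 14
P = 560 W

560 W


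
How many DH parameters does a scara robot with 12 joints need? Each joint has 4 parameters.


Given: 12 joints, 4 DH parameters per joint (d, theta, a, alpha)
Total DH parameters = number_of_joints * 4
Total = 12 * 4
Total = 48

48


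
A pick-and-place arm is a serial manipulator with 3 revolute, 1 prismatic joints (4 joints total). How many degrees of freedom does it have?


Given: serial robot with 3 revolute, 1 prismatic joints
DOF contribution per joint type: revolute=1, prismatic=1, spherical=3, fixed=0
DOF = 3*1 + 1*1
DOF = 4

4


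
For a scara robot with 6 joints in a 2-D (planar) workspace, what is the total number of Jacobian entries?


Given: task space dimension = 2, joints = 6
Jacobian is a 2 x 6 matrix
Total entries = rows * columns
Total = 2 * 6
Total = 12

12


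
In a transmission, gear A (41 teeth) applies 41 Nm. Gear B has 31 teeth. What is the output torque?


Given: N1 = 41, N2 = 31, T1 = 41 Nm
Using T2/T1 = N2/N1
T2 = T1 * N2 / N1
T2 = 41 * 31 / 41
T2 = 1271 / 41
T2 = 31 Nm

31 Nm


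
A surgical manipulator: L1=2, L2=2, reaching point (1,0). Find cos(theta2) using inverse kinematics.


Given: L1 = 2, L2 = 2, target (x, y) = (1, 0)
Using cos(theta2) = (x^2 + y^2 - L1^2 - L2^2) / (2*L1*L2)
x^2 + y^2 = 1^2 + 0 = 1
L1^2 + L2^2 = 4 + 4 = 8
Numerator = 1 - 8 = -7
Denominator = 2*2*2 = 8
cos(theta2) = -7/8 = -7/8

-7/8


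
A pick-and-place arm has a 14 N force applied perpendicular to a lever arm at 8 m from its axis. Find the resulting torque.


Given: F = 14 N, r = 8 m, angle = 90 deg (perpendicular)
Using tau = F * r * sin(90)
sin(90) = 1
tau = 14 * 8 * 1
tau = 112 Nm

112 Nm


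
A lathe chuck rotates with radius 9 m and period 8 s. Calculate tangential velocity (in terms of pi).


Given: radius r = 9 m, period T = 8 s
Using v = 2*pi*r / T
v = 2*pi*9 / 8
v = 18*pi / 8
v = 9/4*pi m/s

9/4*pi m/s


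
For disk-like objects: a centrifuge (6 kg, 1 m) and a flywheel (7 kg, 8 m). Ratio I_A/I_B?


Given: M1=6 kg, R1=1 m, M2=7 kg, R2=8 m
For a disk: I = (1/2)*M*R^2, so I_A/I_B = (M1*R1^2)/(M2*R2^2)
M1*R1^2 = 6*1 = 6
M2*R2^2 = 7*64 = 448
I_A/I_B = 6/448 = 3/224

3/224


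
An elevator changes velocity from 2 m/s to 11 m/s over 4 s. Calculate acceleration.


Given: initial velocity v0 = 2 m/s, final velocity v = 11 m/s, time t = 4 s
Using a = (v - v0) / t
a = (11 - 2) / 4
a = 9 / 4
a = 9/4 m/s^2

9/4 m/s^2


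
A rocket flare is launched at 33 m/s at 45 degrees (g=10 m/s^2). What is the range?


Given: v0 = 33 m/s, theta = 45 deg, g = 10 m/s^2
sin(2*45) = sin(90) = 1
Using R = v0^2 * sin(2*theta) / g
R = 33^2 * 1 / 10
R = 1089 / 10
R = 1089/10 m

1089/10 m


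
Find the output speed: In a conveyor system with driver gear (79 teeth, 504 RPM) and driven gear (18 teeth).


Given: N1 = 79 teeth, w1 = 504 RPM, N2 = 18 teeth
Using N1*w1 = N2*w2
w2 = N1*w1 / N2
w2 = 79*504 / 18
w2 = 39816 / 18
w2 = 2212 RPM

2212 RPM


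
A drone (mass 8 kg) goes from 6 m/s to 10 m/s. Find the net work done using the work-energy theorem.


Given: m = 8 kg, v0 = 6 m/s, v = 10 m/s
Using W = (1/2)*m*(v^2 - v0^2)
v^2 = 10^2 = 100
v0^2 = 6^2 = 36
v^2 - v0^2 = 100 - 36 = 64
W = (1/2)*8*64 = 256 J

256 J


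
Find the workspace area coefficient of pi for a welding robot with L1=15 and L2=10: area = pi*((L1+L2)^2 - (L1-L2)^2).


Given: L1 = 15, L2 = 10
(L1+L2)^2 = (25)^2 = 625
(L1-L2)^2 = (5)^2 = 25
Difference = 625 - 25 = 600
This equals 4*L1*L2 = 4*15*10 = 600
Workspace area = 600*pi

600


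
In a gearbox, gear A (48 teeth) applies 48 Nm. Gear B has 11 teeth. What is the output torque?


Given: N1 = 48, N2 = 11, T1 = 48 Nm
Using T2/T1 = N2/N1
T2 = T1 * N2 / N1
T2 = 48 * 11 / 48
T2 = 528 / 48
T2 = 11 Nm

11 Nm


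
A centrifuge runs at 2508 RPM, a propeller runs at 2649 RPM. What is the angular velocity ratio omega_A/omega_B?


Given: RPM_A = 2508, RPM_B = 2649
omega = 2*pi*RPM/60, so omega_A/omega_B = RPM_A / RPM_B
omega_A/omega_B = 2508 / 2649
omega_A/omega_B = 836/883

836/883


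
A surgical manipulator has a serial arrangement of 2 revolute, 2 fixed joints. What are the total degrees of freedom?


Given: serial robot with 2 revolute, 2 fixed joints
DOF contribution per joint type: revolute=1, prismatic=1, spherical=3, fixed=0
DOF = 2*1 + 2*0
DOF = 2

2


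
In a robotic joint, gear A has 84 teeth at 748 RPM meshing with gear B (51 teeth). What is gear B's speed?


Given: N1 = 84 teeth, w1 = 748 RPM, N2 = 51 teeth
Using N1*w1 = N2*w2
w2 = N1*w1 / N2
w2 = 84*748 / 51
w2 = 62832 / 51
w2 = 1232 RPM

1232 RPM


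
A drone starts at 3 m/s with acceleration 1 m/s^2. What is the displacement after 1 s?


Given: v0 = 3 m/s, a = 1 m/s^2, t = 1 s
Using s = v0*t + (1/2)*a*t^2
s = 3*1 + (1/2)*1*1^2
s = 3 + (1/2)*1
s = 3 + 1/2
s = 7/2

7/2 m


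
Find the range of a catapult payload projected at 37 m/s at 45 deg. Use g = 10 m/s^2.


Given: v0 = 37 m/s, theta = 45 deg, g = 10 m/s^2
sin(2*45) = sin(90) = 1
Using R = v0^2 * sin(2*theta) / g
R = 37^2 * 1 / 10
R = 1369 / 10
R = 1369/10 m

1369/10 m


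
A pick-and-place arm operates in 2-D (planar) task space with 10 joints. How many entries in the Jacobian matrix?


Given: task space dimension = 2, joints = 10
Jacobian is a 2 x 10 matrix
Total entries = rows * columns
Total = 2 * 10
Total = 20

20


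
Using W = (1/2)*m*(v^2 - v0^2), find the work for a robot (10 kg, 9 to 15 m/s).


Given: m = 10 kg, v0 = 9 m/s, v = 15 m/s
Using W = (1/2)*m*(v^2 - v0^2)
v^2 = 15^2 = 225
v0^2 = 9^2 = 81
v^2 - v0^2 = 225 - 81 = 144
W = (1/2)*10*144 = 720 J

720 J


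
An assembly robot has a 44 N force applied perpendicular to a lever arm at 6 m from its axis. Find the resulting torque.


Given: F = 44 N, r = 6 m, angle = 90 deg (perpendicular)
Using tau = F * r * sin(90)
sin(90) = 1
tau = 44 * 6 * 1
tau = 264 Nm

264 Nm


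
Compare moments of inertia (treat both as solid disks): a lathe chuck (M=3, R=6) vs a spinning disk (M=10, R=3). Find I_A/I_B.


Given: M1=3 kg, R1=6 m, M2=10 kg, R2=3 m
For a disk: I = (1/2)*M*R^2, so I_A/I_B = (M1*R1^2)/(M2*R2^2)
M1*R1^2 = 3*36 = 108
M2*R2^2 = 10*9 = 90
I_A/I_B = 108/90 = 6/5

6/5


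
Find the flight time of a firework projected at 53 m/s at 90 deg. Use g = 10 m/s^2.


Given: v0 = 53 m/s, theta = 90 deg, g = 10 m/s^2
sin(90) = 1
Using T = 2*v0*sin(theta) / g
T = 2*53*1 / 10
T = 106 / 10
T = 53/5 s

53/5 s


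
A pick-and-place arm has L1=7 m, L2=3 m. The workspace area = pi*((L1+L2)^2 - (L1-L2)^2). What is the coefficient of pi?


Given: L1 = 7, L2 = 3
(L1+L2)^2 = (10)^2 = 100
(L1-L2)^2 = (4)^2 = 16
Difference = 100 - 16 = 84
This equals 4*L1*L2 = 4*7*3 = 84
Workspace area = 84*pi

84


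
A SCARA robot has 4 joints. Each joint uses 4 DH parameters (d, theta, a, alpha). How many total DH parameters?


Given: 4 joints, 4 DH parameters per joint (d, theta, a, alpha)
Total DH parameters = number_of_joints * 4
Total = 4 * 4
Total = 16

16


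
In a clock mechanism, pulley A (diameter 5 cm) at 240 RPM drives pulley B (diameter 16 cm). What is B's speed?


Given: D1 = 5 cm, w1 = 240 RPM, D2 = 16 cm
Using D1*w1 = D2*w2
w2 = D1*w1 / D2
w2 = 5*240 / 16
w2 = 1200 / 16
w2 = 75 RPM

75 RPM


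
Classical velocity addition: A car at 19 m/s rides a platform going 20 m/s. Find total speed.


Given: object velocity = 19 m/s, platform velocity = 20 m/s (same direction)
Using classical velocity addition: v_total = v_object + v_platform
v_total = 19 + 20
v_total = 39 m/s

39 m/s


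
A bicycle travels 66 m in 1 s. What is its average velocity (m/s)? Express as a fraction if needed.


Given: distance d = 66 m, time t = 1 s
Using v = d / t
v = 66 / 1
v = 66 m/s

66 m/s


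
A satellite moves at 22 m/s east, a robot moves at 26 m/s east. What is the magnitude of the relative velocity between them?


Given: v_A = 22 m/s east, v_B = 26 m/s east
Both move in the same direction; relative speed = |v_A - v_B|
|22 - 26| = |-4|
= 4 m/s

4 m/s


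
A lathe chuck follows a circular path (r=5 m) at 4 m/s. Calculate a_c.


Given: v = 4 m/s, r = 5 m
Using a_c = v^2 / r
a_c = 4^2 / 5
a_c = 16 / 5
a_c = 16/5 m/s^2

16/5 m/s^2


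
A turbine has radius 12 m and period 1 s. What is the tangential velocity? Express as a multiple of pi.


Given: radius r = 12 m, period T = 1 s
Using v = 2*pi*r / T
v = 2*pi*12 / 1
v = 24*pi / 1
v = 24*pi m/s

24*pi m/s


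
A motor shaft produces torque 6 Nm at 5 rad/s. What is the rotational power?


Given: tau = 6 Nm, omega = 5 rad/s
Using P = tau * omega
P = 6 * 5
P = 30 W

30 W


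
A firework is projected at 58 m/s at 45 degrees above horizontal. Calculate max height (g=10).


Given: v0 = 58 m/s, theta = 45 deg, g = 10 m/s^2
sin^2(45) = 1/2
Using H = v0^2 * sin^2(theta) / (2*g)
H = 58^2 * 1/2 / (2*10)
H = 3364 * 1/2 / 20
H = 1682 / 20
H = 841/10 m

841/10 m


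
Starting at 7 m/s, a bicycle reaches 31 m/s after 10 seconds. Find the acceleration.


Given: initial velocity v0 = 7 m/s, final velocity v = 31 m/s, time t = 10 s
Using a = (v - v0) / t
a = (31 - 7) / 10
a = 24 / 10
a = 12/5 m/s^2

12/5 m/s^2


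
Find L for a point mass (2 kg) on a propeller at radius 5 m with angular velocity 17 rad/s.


Given: m = 2 kg, r = 5 m, omega = 17 rad/s
For a point mass: I = m*r^2
I = 2*5^2 = 2*25 = 50
L = I*omega = 50*17
L = 850 kg*m^2/s

850 kg*m^2/s


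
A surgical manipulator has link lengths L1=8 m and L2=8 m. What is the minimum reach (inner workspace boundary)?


Given: L1 = 8 m, L2 = 8 m
For a 2-link planar arm, min reach = |L1 - L2| (second link folded back)
Min reach = |8 - 8|
Min reach = 0 m

0 m


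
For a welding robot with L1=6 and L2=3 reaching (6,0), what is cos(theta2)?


Given: L1 = 6, L2 = 3, target (x, y) = (6, 0)
Using cos(theta2) = (x^2 + y^2 - L1^2 - L2^2) / (2*L1*L2)
x^2 + y^2 = 6^2 + 0 = 36
L1^2 + L2^2 = 36 + 9 = 45
Numerator = 36 - 45 = -9
Denominator = 2*6*3 = 36
cos(theta2) = -9/36 = -1/4

-1/4


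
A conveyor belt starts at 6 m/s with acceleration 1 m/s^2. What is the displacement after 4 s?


Given: v0 = 6 m/s, a = 1 m/s^2, t = 4 s
Using s = v0*t + (1/2)*a*t^2
s = 6*4 + (1/2)*1*4^2
s = 24 + (1/2)*16
s = 24 + 8
s = 32

32 m


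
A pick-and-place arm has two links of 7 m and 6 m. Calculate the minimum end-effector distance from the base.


Given: L1 = 7 m, L2 = 6 m
For a 2-link planar arm, min reach = |L1 - L2| (second link folded back)
Min reach = |7 - 6|
Min reach = 1 m

1 m


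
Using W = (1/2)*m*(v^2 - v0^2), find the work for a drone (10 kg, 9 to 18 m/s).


Given: m = 10 kg, v0 = 9 m/s, v = 18 m/s
Using W = (1/2)*m*(v^2 - v0^2)
v^2 = 18^2 = 324
v0^2 = 9^2 = 81
v^2 - v0^2 = 324 - 81 = 243
W = (1/2)*10*243 = 1215 J

1215 J


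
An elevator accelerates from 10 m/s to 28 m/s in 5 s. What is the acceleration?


Given: initial velocity v0 = 10 m/s, final velocity v = 28 m/s, time t = 5 s
Using a = (v - v0) / t
a = (28 - 10) / 5
a = 18 / 5
a = 18/5 m/s^2

18/5 m/s^2


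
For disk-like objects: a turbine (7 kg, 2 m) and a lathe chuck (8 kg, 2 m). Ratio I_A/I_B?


Given: M1=7 kg, R1=2 m, M2=8 kg, R2=2 m
For a disk: I = (1/2)*M*R^2, so I_A/I_B = (M1*R1^2)/(M2*R2^2)
M1*R1^2 = 7*4 = 28
M2*R2^2 = 8*4 = 32
I_A/I_B = 28/32 = 7/8

7/8


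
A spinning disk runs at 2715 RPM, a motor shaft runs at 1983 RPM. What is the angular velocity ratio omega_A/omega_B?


Given: RPM_A = 2715, RPM_B = 1983
omega = 2*pi*RPM/60, so omega_A/omega_B = RPM_A / RPM_B
omega_A/omega_B = 2715 / 1983
omega_A/omega_B = 905/661

905/661


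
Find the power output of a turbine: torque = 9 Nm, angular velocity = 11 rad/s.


Given: tau = 9 Nm, omega = 11 rad/s
Using P = tau * omega
P = 9 * 11
P = 99 W

99 W


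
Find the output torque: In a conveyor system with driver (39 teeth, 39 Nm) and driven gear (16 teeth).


Given: N1 = 39, N2 = 16, T1 = 39 Nm
Using T2/T1 = N2/N1
T2 = T1 * N2 / N1
T2 = 39 * 16 / 39
T2 = 624 / 39
T2 = 16 Nm

16 Nm


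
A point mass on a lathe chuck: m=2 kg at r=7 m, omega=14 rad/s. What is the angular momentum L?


Given: m = 2 kg, r = 7 m, omega = 14 rad/s
For a point mass: I = m*r^2
I = 2*7^2 = 2*49 = 98
L = I*omega = 98*14
L = 1372 kg*m^2/s

1372 kg*m^2/s


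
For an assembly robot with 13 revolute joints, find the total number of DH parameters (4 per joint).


Given: 13 joints, 4 DH parameters per joint (d, theta, a, alpha)
Total DH parameters = number_of_joints * 4
Total = 13 * 4
Total = 52

52


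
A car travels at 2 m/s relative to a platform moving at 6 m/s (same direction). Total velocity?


Given: object velocity = 2 m/s, platform velocity = 6 m/s (same direction)
Using classical velocity addition: v_total = v_object + v_platform
v_total = 2 + 6
v_total = 8 m/s

8 m/s


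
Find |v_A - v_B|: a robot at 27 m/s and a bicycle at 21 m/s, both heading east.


Given: v_A = 27 m/s east, v_B = 21 m/s east
Both move in the same direction; relative speed = |v_A - v_B|
|27 - 21| = |6|
= 6 m/s

6 m/s


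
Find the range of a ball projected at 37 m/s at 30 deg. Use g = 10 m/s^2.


Given: v0 = 37 m/s, theta = 30 deg, g = 10 m/s^2
sin(2*30) = sin(60) = sqrt(3)/2
Using R = v0^2 * sin(2*theta) / g
R = 37^2 * (sqrt(3)/2) / 10
R = 1369 * sqrt(3) / 20
R = 1369/20*sqrt(3) m

1369/20*sqrt(3) m


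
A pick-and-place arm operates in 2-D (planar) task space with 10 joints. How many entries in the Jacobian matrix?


Given: task space dimension = 2, joints = 10
Jacobian is a 2 x 10 matrix
Total entries = rows * columns
Total = 2 * 10
Total = 20

20


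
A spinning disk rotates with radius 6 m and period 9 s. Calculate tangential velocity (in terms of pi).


Given: radius r = 6 m, period T = 9 s
Using v = 2*pi*r / T
v = 2*pi*6 / 9
v = 12*pi / 9
v = 4/3*pi m/s

4/3*pi m/s


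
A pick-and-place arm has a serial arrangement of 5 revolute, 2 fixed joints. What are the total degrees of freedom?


Given: serial robot with 5 revolute, 2 fixed joints
DOF contribution per joint type: revolute=1, prismatic=1, spherical=3, fixed=0
DOF = 5*1 + 2*0
DOF = 5

5


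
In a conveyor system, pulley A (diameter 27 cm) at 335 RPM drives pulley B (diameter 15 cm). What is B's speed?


Given: D1 = 27 cm, w1 = 335 RPM, D2 = 15 cm
Using D1*w1 = D2*w2
w2 = D1*w1 / D2
w2 = 27*335 / 15
w2 = 9045 / 15
w2 = 603 RPM

603 RPM


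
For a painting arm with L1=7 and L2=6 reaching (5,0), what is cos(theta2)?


Given: L1 = 7, L2 = 6, target (x, y) = (5, 0)
Using cos(theta2) = (x^2 + y^2 - L1^2 - L2^2) / (2*L1*L2)
x^2 + y^2 = 5^2 + 0 = 25
L1^2 + L2^2 = 49 + 36 = 85
Numerator = 25 - 85 = -60
Denominator = 2*7*6 = 84
cos(theta2) = -60/84 = -5/7

-5/7


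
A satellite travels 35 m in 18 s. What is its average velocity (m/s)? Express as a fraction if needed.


Given: distance d = 35 m, time t = 18 s
Using v = d / t
v = 35 / 18
v = 35/18 m/s

35/18 m/s


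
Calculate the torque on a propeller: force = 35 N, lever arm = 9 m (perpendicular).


Given: F = 35 N, r = 9 m, angle = 90 deg (perpendicular)
Using tau = F * r * sin(90)
sin(90) = 1
tau = 35 * 9 * 1
tau = 315 Nm

315 Nm


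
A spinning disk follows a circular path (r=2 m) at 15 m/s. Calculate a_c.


Given: v = 15 m/s, r = 2 m
Using a_c = v^2 / r
a_c = 15^2 / 2
a_c = 225 / 2
a_c = 225/2 m/s^2

225/2 m/s^2


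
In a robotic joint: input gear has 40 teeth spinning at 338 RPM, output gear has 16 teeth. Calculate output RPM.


Given: N1 = 40 teeth, w1 = 338 RPM, N2 = 16 teeth
Using N1*w1 = N2*w2
w2 = N1*w1 / N2
w2 = 40*338 / 16
w2 = 13520 / 16
w2 = 845 RPM

845 RPM


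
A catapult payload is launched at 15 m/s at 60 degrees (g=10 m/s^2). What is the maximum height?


Given: v0 = 15 m/s, theta = 60 deg, g = 10 m/s^2
sin^2(60) = 3/4
Using H = v0^2 * sin^2(theta) / (2*g)
H = 15^2 * 3/4 / (2*10)
H = 225 * 3/4 / 20
H = 675/4 / 20
H = 135/16 m

135/16 m


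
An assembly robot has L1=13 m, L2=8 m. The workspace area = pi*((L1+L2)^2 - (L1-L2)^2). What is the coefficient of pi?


Given: L1 = 13, L2 = 8
(L1+L2)^2 = (21)^2 = 441
(L1-L2)^2 = (5)^2 = 25
Difference = 441 - 25 = 416
This equals 4*L1*L2 = 4*13*8 = 416
Workspace area = 416*pi

416


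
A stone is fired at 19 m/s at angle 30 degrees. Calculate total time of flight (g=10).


Given: v0 = 19 m/s, theta = 30 deg, g = 10 m/s^2
sin(30) = 1/2
Using T = 2*v0*sin(theta) / g
T = 2*19*1/2 / 10
T = 19 / 10
T = 19/10 s

19/10 s


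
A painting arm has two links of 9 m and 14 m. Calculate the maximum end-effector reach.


Given: L1 = 9 m, L2 = 14 m
For a 2-link planar arm, max reach = L1 + L2 (fully extended)
Max reach = 9 + 14
Max reach = 23 m

23 m


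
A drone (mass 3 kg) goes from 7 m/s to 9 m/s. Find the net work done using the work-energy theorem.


Given: m = 3 kg, v0 = 7 m/s, v = 9 m/s
Using W = (1/2)*m*(v^2 - v0^2)
v^2 = 9^2 = 81
v0^2 = 7^2 = 49
v^2 - v0^2 = 81 - 49 = 32
W = (1/2)*3*32 = 48 J

48 J


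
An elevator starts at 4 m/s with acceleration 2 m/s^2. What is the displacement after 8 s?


Given: v0 = 4 m/s, a = 2 m/s^2, t = 8 s
Using s = v0*t + (1/2)*a*t^2
s = 4*8 + (1/2)*2*8^2
s = 32 + (1/2)*128
s = 32 + 64
s = 96

96 m


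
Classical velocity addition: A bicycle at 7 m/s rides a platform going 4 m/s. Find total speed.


Given: object velocity = 7 m/s, platform velocity = 4 m/s (same direction)
Using classical velocity addition: v_total = v_object + v_platform
v_total = 7 + 4
v_total = 11 m/s

11 m/s


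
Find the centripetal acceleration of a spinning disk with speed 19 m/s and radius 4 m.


Given: v = 19 m/s, r = 4 m
Using a_c = v^2 / r
a_c = 19^2 / 4
a_c = 361 / 4
a_c = 361/4 m/s^2

361/4 m/s^2


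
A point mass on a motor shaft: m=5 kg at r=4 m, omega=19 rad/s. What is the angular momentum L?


Given: m = 5 kg, r = 4 m, omega = 19 rad/s
For a point mass: I = m*r^2
I = 5*4^2 = 5*16 = 80
L = I*omega = 80*19
L = 1520 kg*m^2/s

1520 kg*m^2/s


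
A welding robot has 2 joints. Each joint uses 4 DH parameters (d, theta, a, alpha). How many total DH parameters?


Given: 2 joints, 4 DH parameters per joint (d, theta, a, alpha)
Total DH parameters = number_of_joints * 4
Total = 2 * 4
Total = 8

8


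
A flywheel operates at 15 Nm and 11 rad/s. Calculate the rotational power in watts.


Given: tau = 15 Nm, omega = 11 rad/s
Using P = tau * omega
P = 15 * 11
P = 165 W

165 W


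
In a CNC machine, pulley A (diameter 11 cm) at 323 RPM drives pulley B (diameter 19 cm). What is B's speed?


Given: D1 = 11 cm, w1 = 323 RPM, D2 = 19 cm
Using D1*w1 = D2*w2
w2 = D1*w1 / D2
w2 = 11*323 / 19
w2 = 3553 / 19
w2 = 187 RPM

187 RPM


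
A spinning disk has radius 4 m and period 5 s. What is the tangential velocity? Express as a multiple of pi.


Given: radius r = 4 m, period T = 5 s
Using v = 2*pi*r / T
v = 2*pi*4 / 5
v = 8*pi / 5
v = 8/5*pi m/s

8/5*pi m/s


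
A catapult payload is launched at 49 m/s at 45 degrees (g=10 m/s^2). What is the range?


Given: v0 = 49 m/s, theta = 45 deg, g = 10 m/s^2
sin(2*45) = sin(90) = 1
Using R = v0^2 * sin(2*theta) / g
R = 49^2 * 1 / 10
R = 2401 / 10
R = 2401/10 m

2401/10 m


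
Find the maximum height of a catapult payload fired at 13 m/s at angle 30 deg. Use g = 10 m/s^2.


Given: v0 = 13 m/s, theta = 30 deg, g = 10 m/s^2
sin^2(30) = 1/4
Using H = v0^2 * sin^2(theta) / (2*g)
H = 13^2 * 1/4 / (2*10)
H = 169 * 1/4 / 20
H = 169/4 / 20
H = 169/80 m

169/80 m


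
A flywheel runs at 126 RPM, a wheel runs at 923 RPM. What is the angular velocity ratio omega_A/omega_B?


Given: RPM_A = 126, RPM_B = 923
omega = 2*pi*RPM/60, so omega_A/omega_B = RPM_A / RPM_B
omega_A/omega_B = 126 / 923
omega_A/omega_B = 126/923

126/923


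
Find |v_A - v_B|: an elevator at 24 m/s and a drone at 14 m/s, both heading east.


Given: v_A = 24 m/s east, v_B = 14 m/s east
Both move in the same direction; relative speed = |v_A - v_B|
|24 - 14| = |10|
= 10 m/s

10 m/s


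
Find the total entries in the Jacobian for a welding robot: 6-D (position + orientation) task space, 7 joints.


Given: task space dimension = 6, joints = 7
Jacobian is a 6 x 7 matrix
Total entries = rows * columns
Total = 6 * 7
Total = 42

42


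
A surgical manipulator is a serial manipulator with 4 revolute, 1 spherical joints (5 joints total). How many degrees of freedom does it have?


Given: serial robot with 4 revolute, 1 spherical joints
DOF contribution per joint type: revolute=1, prismatic=1, spherical=3, fixed=0
DOF = 4*1 + 1*3
DOF = 7

7


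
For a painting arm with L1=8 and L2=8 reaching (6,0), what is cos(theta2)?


Given: L1 = 8, L2 = 8, target (x, y) = (6, 0)
Using cos(theta2) = (x^2 + y^2 - L1^2 - L2^2) / (2*L1*L2)
x^2 + y^2 = 6^2 + 0 = 36
L1^2 + L2^2 = 64 + 64 = 128
Numerator = 36 - 128 = -92
Denominator = 2*8*8 = 128
cos(theta2) = -92/128 = -23/32

-23/32


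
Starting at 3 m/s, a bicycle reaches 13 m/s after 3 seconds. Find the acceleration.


Given: initial velocity v0 = 3 m/s, final velocity v = 13 m/s, time t = 3 s
Using a = (v - v0) / t
a = (13 - 3) / 3
a = 10 / 3
a = 10/3 m/s^2

10/3 m/s^2


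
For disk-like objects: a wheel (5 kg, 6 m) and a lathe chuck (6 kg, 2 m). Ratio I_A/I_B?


Given: M1=5 kg, R1=6 m, M2=6 kg, R2=2 m
For a disk: I = (1/2)*M*R^2, so I_A/I_B = (M1*R1^2)/(M2*R2^2)
M1*R1^2 = 5*36 = 180
M2*R2^2 = 6*4 = 24
I_A/I_B = 180/24 = 15/2

15/2


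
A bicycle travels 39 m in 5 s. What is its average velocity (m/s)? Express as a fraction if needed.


Given: distance d = 39 m, time t = 5 s
Using v = d / t
v = 39 / 5
v = 39/5 m/s

39/5 m/s


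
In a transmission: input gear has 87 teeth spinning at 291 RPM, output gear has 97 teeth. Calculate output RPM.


Given: N1 = 87 teeth, w1 = 291 RPM, N2 = 97 teeth
Using N1*w1 = N2*w2
w2 = N1*w1 / N2
w2 = 87*291 / 97
w2 = 25317 / 97
w2 = 261 RPM

261 RPM


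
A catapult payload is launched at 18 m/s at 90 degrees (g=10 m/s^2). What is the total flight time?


Given: v0 = 18 m/s, theta = 90 deg, g = 10 m/s^2
sin(90) = 1
Using T = 2*v0*sin(theta) / g
T = 2*18*1 / 10
T = 36 / 10
T = 18/5 s

18/5 s


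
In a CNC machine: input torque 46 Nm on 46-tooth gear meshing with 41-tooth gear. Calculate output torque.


Given: N1 = 46, N2 = 41, T1 = 46 Nm
Using T2/T1 = N2/N1
T2 = T1 * N2 / N1
T2 = 46 * 41 / 46
T2 = 1886 / 46
T2 = 41 Nm

41 Nm


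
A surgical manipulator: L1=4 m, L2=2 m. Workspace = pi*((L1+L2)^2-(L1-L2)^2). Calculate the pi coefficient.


Given: L1 = 4, L2 = 2
(L1+L2)^2 = (6)^2 = 36
(L1-L2)^2 = (2)^2 = 4
Difference = 36 - 4 = 32
This equals 4*L1*L2 = 4*4*2 = 32
Workspace area = 32*pi

32


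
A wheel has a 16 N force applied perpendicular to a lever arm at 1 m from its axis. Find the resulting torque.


Given: F = 16 N, r = 1 m, angle = 90 deg (perpendicular)
Using tau = F * r * sin(90)
sin(90) = 1
tau = 16 * 1 * 1
tau = 16 Nm

16 Nm


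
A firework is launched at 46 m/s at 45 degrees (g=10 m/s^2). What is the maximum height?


Given: v0 = 46 m/s, theta = 45 deg, g = 10 m/s^2
sin^2(45) = 1/2
Using H = v0^2 * sin^2(theta) / (2*g)
H = 46^2 * 1/2 / (2*10)
H = 2116 * 1/2 / 20
H = 1058 / 20
H = 529/10 m

529/10 m


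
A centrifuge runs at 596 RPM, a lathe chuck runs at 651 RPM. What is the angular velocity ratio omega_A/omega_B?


Given: RPM_A = 596, RPM_B = 651
omega = 2*pi*RPM/60, so omega_A/omega_B = RPM_A / RPM_B
omega_A/omega_B = 596 / 651
omega_A/omega_B = 596/651

596/651


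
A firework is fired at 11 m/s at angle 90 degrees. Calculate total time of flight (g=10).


Given: v0 = 11 m/s, theta = 90 deg, g = 10 m/s^2
sin(90) = 1
Using T = 2*v0*sin(theta) / g
T = 2*11*1 / 10
T = 22 / 10
T = 11/5 s

11/5 s


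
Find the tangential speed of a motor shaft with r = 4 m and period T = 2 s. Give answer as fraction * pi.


Given: radius r = 4 m, period T = 2 s
Using v = 2*pi*r / T
v = 2*pi*4 / 2
v = 8*pi / 2
v = 4*pi m/s

4*pi m/s


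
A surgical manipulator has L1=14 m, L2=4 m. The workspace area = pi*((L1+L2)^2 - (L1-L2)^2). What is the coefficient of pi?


Given: L1 = 14, L2 = 4
(L1+L2)^2 = (18)^2 = 324
(L1-L2)^2 = (10)^2 = 100
Difference = 324 - 100 = 224
This equals 4*L1*L2 = 4*14*4 = 224
Workspace area = 224*pi

224


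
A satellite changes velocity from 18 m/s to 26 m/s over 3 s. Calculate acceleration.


Given: initial velocity v0 = 18 m/s, final velocity v = 26 m/s, time t = 3 s
Using a = (v - v0) / t
a = (26 - 18) / 3
a = 8 / 3
a = 8/3 m/s^2

8/3 m/s^2


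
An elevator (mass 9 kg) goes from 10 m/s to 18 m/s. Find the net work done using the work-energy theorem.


Given: m = 9 kg, v0 = 10 m/s, v = 18 m/s
Using W = (1/2)*m*(v^2 - v0^2)
v^2 = 18^2 = 324
v0^2 = 10^2 = 100
v^2 - v0^2 = 324 - 100 = 224
W = (1/2)*9*224 = 1008 J

1008 J


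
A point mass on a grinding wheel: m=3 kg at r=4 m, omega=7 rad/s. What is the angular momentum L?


Given: m = 3 kg, r = 4 m, omega = 7 rad/s
For a point mass: I = m*r^2
I = 3*4^2 = 3*16 = 48
L = I*omega = 48*7
L = 336 kg*m^2/s

336 kg*m^2/s


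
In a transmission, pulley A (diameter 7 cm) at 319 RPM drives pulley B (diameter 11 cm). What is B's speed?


Given: D1 = 7 cm, w1 = 319 RPM, D2 = 11 cm
Using D1*w1 = D2*w2
w2 = D1*w1 / D2
w2 = 7*319 / 11
w2 = 2233 / 11
w2 = 203 RPM

203 RPM


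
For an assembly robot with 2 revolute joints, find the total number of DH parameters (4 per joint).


Given: 2 joints, 4 DH parameters per joint (d, theta, a, alpha)
Total DH parameters = number_of_joints * 4
Total = 2 * 4
Total = 8

8


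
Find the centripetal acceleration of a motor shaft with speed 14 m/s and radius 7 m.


Given: v = 14 m/s, r = 7 m
Using a_c = v^2 / r
a_c = 14^2 / 7
a_c = 196 / 7
a_c = 28 m/s^2

28 m/s^2


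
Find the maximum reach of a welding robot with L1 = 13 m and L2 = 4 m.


Given: L1 = 13 m, L2 = 4 m
For a 2-link planar arm, max reach = L1 + L2 (fully extended)
Max reach = 13 + 4
Max reach = 17 m

17 m


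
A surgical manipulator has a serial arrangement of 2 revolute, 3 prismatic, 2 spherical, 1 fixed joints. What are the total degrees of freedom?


Given: serial robot with 2 revolute, 3 prismatic, 2 spherical, 1 fixed joints
DOF contribution per joint type: revolute=1, prismatic=1, spherical=3, fixed=0
DOF = 2*1 + 3*1 + 2*3 + 1*0
DOF = 11

11


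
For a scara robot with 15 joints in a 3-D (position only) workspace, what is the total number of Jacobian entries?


Given: task space dimension = 3, joints = 15
Jacobian is a 3 x 15 matrix
Total entries = rows * columns
Total = 3 * 15
Total = 45

45


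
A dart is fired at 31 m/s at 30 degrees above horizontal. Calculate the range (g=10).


Given: v0 = 31 m/s, theta = 30 deg, g = 10 m/s^2
sin(2*30) = sin(60) = sqrt(3)/2
Using R = v0^2 * sin(2*theta) / g
R = 31^2 * (sqrt(3)/2) / 10
R = 961 * sqrt(3) / 20
R = 961/20*sqrt(3) m

961/20*sqrt(3) m


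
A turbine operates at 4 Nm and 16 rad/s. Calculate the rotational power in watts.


Given: tau = 4 Nm, omega = 16 rad/s
Using P = tau * omega
P = 4 * 16
P = 64 W

64 W


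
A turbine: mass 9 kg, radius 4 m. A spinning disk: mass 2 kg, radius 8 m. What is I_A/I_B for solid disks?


Given: M1=9 kg, R1=4 m, M2=2 kg, R2=8 m
For a disk: I = (1/2)*M*R^2, so I_A/I_B = (M1*R1^2)/(M2*R2^2)
M1*R1^2 = 9*16 = 144
M2*R2^2 = 2*64 = 128
I_A/I_B = 144/128 = 9/8

9/8


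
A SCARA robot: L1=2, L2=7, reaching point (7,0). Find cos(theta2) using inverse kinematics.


Given: L1 = 2, L2 = 7, target (x, y) = (7, 0)
Using cos(theta2) = (x^2 + y^2 - L1^2 - L2^2) / (2*L1*L2)
x^2 + y^2 = 7^2 + 0 = 49
L1^2 + L2^2 = 4 + 49 = 53
Numerator = 49 - 53 = -4
Denominator = 2*2*7 = 28
cos(theta2) = -4/28 = -1/7

-1/7


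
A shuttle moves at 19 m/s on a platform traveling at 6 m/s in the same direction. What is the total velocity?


Given: object velocity = 19 m/s, platform velocity = 6 m/s (same direction)
Using classical velocity addition: v_total = v_object + v_platform
v_total = 19 + 6
v_total = 25 m/s

25 m/s


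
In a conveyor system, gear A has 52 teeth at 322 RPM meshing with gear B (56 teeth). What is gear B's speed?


Given: N1 = 52 teeth, w1 = 322 RPM, N2 = 56 teeth
Using N1*w1 = N2*w2
w2 = N1*w1 / N2
w2 = 52*322 / 56
w2 = 16744 / 56
w2 = 299 RPM

299 RPM


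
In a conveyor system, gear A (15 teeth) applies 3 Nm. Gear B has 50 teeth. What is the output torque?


Given: N1 = 15, N2 = 50, T1 = 3 Nm
Using T2/T1 = N2/N1
T2 = T1 * N2 / N1
T2 = 3 * 50 / 15
T2 = 150 / 15
T2 = 10 Nm

10 Nm


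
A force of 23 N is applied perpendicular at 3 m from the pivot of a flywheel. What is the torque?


Given: F = 23 N, r = 3 m, angle = 90 deg (perpendicular)
Using tau = F * r * sin(90)
sin(90) = 1
tau = 23 * 3 * 1
tau = 69 Nm

69 Nm


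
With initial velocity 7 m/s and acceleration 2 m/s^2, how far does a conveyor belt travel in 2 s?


Given: v0 = 7 m/s, a = 2 m/s^2, t = 2 s
Using s = v0*t + (1/2)*a*t^2
s = 7*2 + (1/2)*2*2^2
s = 14 + (1/2)*8
s = 14 + 4
s = 18

18 m


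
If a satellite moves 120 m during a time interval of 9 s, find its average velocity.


Given: distance d = 120 m, time t = 9 s
Using v = d / t
v = 120 / 9
v = 40/3 m/s

40/3 m/s


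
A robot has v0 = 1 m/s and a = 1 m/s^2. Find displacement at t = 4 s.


Given: v0 = 1 m/s, a = 1 m/s^2, t = 4 s
Using s = v0*t + (1/2)*a*t^2
s = 1*4 + (1/2)*1*4^2
s = 4 + (1/2)*16
s = 4 + 8
s = 12

12 m


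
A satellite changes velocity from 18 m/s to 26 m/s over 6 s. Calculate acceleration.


Given: initial velocity v0 = 18 m/s, final velocity v = 26 m/s, time t = 6 s
Using a = (v - v0) / t
a = (26 - 18) / 6
a = 8 / 6
a = 4/3 m/s^2

4/3 m/s^2


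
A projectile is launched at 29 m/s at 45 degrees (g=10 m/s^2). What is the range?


Given: v0 = 29 m/s, theta = 45 deg, g = 10 m/s^2
sin(2*45) = sin(90) = 1
Using R = v0^2 * sin(2*theta) / g
R = 29^2 * 1 / 10
R = 841 / 10
R = 841/10 m

841/10 m


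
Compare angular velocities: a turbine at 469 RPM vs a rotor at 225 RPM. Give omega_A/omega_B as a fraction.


Given: RPM_A = 469, RPM_B = 225
omega = 2*pi*RPM/60, so omega_A/omega_B = RPM_A / RPM_B
omega_A/omega_B = 469 / 225
omega_A/omega_B = 469/225

469/225


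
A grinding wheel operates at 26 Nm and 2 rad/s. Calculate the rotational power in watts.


Given: tau = 26 Nm, omega = 2 rad/s
Using P = tau * omega
P = 26 * 2
P = 52 W

52 W


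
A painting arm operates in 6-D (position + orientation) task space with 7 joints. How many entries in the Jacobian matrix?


Given: task space dimension = 6, joints = 7
Jacobian is a 6 x 7 matrix
Total entries = rows * columns
Total = 6 * 7
Total = 42

42


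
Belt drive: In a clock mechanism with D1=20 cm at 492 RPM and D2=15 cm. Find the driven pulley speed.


Given: D1 = 20 cm, w1 = 492 RPM, D2 = 15 cm
Using D1*w1 = D2*w2
w2 = D1*w1 / D2
w2 = 20*492 / 15
w2 = 9840 / 15
w2 = 656 RPM

656 RPM
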